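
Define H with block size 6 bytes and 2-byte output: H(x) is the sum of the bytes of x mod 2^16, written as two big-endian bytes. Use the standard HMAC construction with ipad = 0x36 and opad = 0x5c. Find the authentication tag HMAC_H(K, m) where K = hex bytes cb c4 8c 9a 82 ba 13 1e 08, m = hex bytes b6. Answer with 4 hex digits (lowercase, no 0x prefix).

031b

Key hex bytes cb c4 8c 9a 82 ba 13 1e 08 is 9 bytes > B = 6, so hash it first: H(key) = 04 2a, then zero-pad to 6 bytes: K' = 04 2a 00 00 00 00.
K' ⊕ ipad = 32 1c 36 36 36 36.  K' ⊕ opad = 58 76 5c 5c 5c 5c.
Inner input = (K'⊕ipad) ∥ m = 32 1c 36 36 36 36 ∥ b6.
Inner hash: sum = 50+28+54+54+54+54+182 = 476 → 01 dc.
Outer input = (K'⊕opad) ∥ inner = 58 76 5c 5c 5c 5c ∥ 01 dc.
Outer hash (tag): sum = 88+118+92+92+92+92+1+220 = 795 → 03 1b.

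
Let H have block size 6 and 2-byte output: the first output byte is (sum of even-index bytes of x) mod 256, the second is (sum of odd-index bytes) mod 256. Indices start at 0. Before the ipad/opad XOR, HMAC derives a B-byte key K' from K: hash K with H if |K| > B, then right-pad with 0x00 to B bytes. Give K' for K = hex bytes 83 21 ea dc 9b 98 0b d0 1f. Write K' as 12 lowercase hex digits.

326500000000

|K| = 9 > B = 6, so first hash the key.
H(K): even-index sum = 562 mod 256 = 50; odd-index sum = 613 mod 256 = 101 → 32 65.
Zero-pad H(K) = 32 65 to 6 bytes: K' = 32 65 00 00 00 00.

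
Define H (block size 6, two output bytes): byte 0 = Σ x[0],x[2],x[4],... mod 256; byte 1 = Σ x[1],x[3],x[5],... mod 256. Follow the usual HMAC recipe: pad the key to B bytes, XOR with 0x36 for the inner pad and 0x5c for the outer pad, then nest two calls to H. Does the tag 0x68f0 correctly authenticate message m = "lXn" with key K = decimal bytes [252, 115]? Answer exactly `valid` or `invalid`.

valid

Key decimal bytes [252, 115] = fc 73 is 2 bytes ≤ B = 6; zero-pad to 6 bytes: K' = fc 73 00 00 00 00.
K' ⊕ ipad = ca 45 36 36 36 36; K' ⊕ opad = a0 2f 5c 5c 5c 5c.
Inner hash: even-index sum = 528 mod 256 = 16; odd-index sum = 265 mod 256 = 9 → 10 09.
Outer hash (recomputed tag): even-index sum = 360 mod 256 = 104; odd-index sum = 240 mod 256 = 240 → 68 f0.
Recomputed tag = 68f0; claimed = 68f0 → match.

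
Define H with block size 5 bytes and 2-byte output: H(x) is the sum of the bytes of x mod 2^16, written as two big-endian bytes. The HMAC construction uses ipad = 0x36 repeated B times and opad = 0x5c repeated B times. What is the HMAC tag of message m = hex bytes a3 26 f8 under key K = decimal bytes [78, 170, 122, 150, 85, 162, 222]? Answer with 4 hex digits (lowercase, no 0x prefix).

027a

Key decimal bytes [78, 170, 122, 150, 85, 162, 222] = 4e aa 7a 96 55 a2 de is 7 bytes > B = 5, so hash it first: H(key) = 03 dd, then zero-pad to 5 bytes: K' = 03 dd 00 00 00.
K' ⊕ ipad = 35 eb 36 36 36.  K' ⊕ opad = 5f 81 5c 5c 5c.
Inner input = (K'⊕ipad) ∥ m = 35 eb 36 36 36 ∥ a3 26 f8.
Inner hash: sum = 53+235+54+54+54+163+38+248 = 899 → 03 83.
Outer input = (K'⊕opad) ∥ inner = 5f 81 5c 5c 5c ∥ 03 83.
Outer hash (tag): sum = 95+129+92+92+92+3+131 = 634 → 02 7a.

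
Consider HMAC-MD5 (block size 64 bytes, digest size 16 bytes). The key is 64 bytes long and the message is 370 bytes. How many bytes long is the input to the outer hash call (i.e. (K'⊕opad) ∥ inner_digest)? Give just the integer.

80

Key is 64 ≤ 64 bytes, zero-padded: |K'| = 64.
Outer input = (K'⊕opad) ∥ H(inner) → 64 + 16 = 80 bytes.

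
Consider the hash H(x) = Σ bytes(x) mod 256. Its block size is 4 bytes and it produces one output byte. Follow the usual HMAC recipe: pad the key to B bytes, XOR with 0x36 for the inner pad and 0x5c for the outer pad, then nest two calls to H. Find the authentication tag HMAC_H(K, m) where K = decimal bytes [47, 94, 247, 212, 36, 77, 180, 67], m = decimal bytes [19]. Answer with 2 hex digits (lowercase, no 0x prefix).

Key decimal bytes [47, 94, 247, 212, 36, 77, 180, 67] = 2f 5e f7 d4 24 4d b4 43 is 8 bytes > B = 4, so hash it first: H(key) = c0, then zero-pad to 4 bytes: K' = c0 00 00 00.
K' ⊕ ipad = f6 36 36 36.  K' ⊕ opad = 9c 5c 5c 5c.
Inner input = (K'⊕ipad) ∥ m = f6 36 36 36 ∥ 13.
Inner hash: sum = 246+54+54+54+19 = 427; mod 256 = 171 → ab.
Outer input = (K'⊕opad) ∥ inner = 9c 5c 5c 5c ∥ ab.
Outer hash (tag): sum = 156+92+92+92+171 = 603; mod 256 = 91 → 5b.

5b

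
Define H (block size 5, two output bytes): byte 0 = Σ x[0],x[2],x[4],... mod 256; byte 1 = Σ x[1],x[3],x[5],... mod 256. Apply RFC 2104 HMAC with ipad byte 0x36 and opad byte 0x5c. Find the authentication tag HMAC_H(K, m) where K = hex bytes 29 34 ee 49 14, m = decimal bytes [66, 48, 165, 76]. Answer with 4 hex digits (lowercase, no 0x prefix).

d712

Key hex bytes 29 34 ee 49 14 is exactly B = 5 bytes: K' = 29 34 ee 49 14.
K' ⊕ ipad = 1f 02 d8 7f 22.  K' ⊕ opad = 75 68 b2 15 48.
Inner input = (K'⊕ipad) ∥ m = 1f 02 d8 7f 22 ∥ 42 30 a5 4c.
Inner hash: even-index sum = 405 mod 256 = 149; odd-index sum = 360 mod 256 = 104 → 95 68.
Outer input = (K'⊕opad) ∥ inner = 75 68 b2 15 48 ∥ 95 68.
Outer hash (tag): even-index sum = 471 mod 256 = 215; odd-index sum = 274 mod 256 = 18 → d7 12.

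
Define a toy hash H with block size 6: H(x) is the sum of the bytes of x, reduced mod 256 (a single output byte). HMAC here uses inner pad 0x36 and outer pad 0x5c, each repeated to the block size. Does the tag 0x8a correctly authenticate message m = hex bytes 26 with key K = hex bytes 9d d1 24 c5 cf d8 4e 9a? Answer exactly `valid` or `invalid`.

valid

Key hex bytes 9d d1 24 c5 cf d8 4e 9a is 8 bytes > B = 6, so hash it first: H(key) = e6, then zero-pad to 6 bytes: K' = e6 00 00 00 00 00.
K' ⊕ ipad = d0 36 36 36 36 36; K' ⊕ opad = ba 5c 5c 5c 5c 5c.
Inner hash: sum = 208+54+54+54+54+54+38 = 516; mod 256 = 4 → 04.
Outer hash (recomputed tag): sum = 186+92+92+92+92+92+4 = 650; mod 256 = 138 → 8a.
Recomputed tag = 8a; claimed = 8a → match.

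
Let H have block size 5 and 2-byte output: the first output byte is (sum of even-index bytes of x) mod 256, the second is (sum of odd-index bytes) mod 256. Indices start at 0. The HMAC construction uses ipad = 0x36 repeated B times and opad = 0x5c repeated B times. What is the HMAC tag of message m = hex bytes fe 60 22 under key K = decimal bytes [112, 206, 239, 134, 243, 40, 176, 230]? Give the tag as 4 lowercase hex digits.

c09a

Key decimal bytes [112, 206, 239, 134, 243, 40, 176, 230] = 70 ce ef 86 f3 28 b0 e6 is 8 bytes > B = 5, so hash it first: H(key) = 02 62, then zero-pad to 5 bytes: K' = 02 62 00 00 00.
K' ⊕ ipad = 34 54 36 36 36.  K' ⊕ opad = 5e 3e 5c 5c 5c.
Inner input = (K'⊕ipad) ∥ m = 34 54 36 36 36 ∥ fe 60 22.
Inner hash: even-index sum = 256 mod 256 = 0; odd-index sum = 426 mod 256 = 170 → 00 aa.
Outer input = (K'⊕opad) ∥ inner = 5e 3e 5c 5c 5c ∥ 00 aa.
Outer hash (tag): even-index sum = 448 mod 256 = 192; odd-index sum = 154 mod 256 = 154 → c0 9a.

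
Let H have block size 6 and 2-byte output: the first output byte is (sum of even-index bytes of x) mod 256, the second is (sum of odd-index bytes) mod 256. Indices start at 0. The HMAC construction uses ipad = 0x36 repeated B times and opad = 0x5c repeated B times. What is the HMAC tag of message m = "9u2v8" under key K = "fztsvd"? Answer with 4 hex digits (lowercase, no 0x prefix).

015b

Key "fztsvd" = 66 7a 74 73 76 64 is exactly B = 6 bytes: K' = 66 7a 74 73 76 64.
K' ⊕ ipad = 50 4c 42 45 40 52.  K' ⊕ opad = 3a 26 28 2f 2a 38.
Inner input = (K'⊕ipad) ∥ m = 50 4c 42 45 40 52 ∥ 39 75 32 76 38.
Inner hash: even-index sum = 373 mod 256 = 117; odd-index sum = 462 mod 256 = 206 → 75 ce.
Outer input = (K'⊕opad) ∥ inner = 3a 26 28 2f 2a 38 ∥ 75 ce.
Outer hash (tag): even-index sum = 257 mod 256 = 1; odd-index sum = 347 mod 256 = 91 → 01 5b.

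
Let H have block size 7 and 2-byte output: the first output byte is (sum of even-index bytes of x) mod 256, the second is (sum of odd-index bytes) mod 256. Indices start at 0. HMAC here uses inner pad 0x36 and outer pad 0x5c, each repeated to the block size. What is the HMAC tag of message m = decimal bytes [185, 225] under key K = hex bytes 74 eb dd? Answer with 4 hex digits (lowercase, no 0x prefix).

63e9

Key hex bytes 74 eb dd is 3 bytes ≤ B = 7; zero-pad to 7 bytes: K' = 74 eb dd 00 00 00 00.
K' ⊕ ipad = 42 dd eb 36 36 36 36.  K' ⊕ opad = 28 b7 81 5c 5c 5c 5c.
Inner input = (K'⊕ipad) ∥ m = 42 dd eb 36 36 36 36 ∥ b9 e1.
Inner hash: even-index sum = 634 mod 256 = 122; odd-index sum = 514 mod 256 = 2 → 7a 02.
Outer input = (K'⊕opad) ∥ inner = 28 b7 81 5c 5c 5c 5c ∥ 7a 02.
Outer hash (tag): even-index sum = 355 mod 256 = 99; odd-index sum = 489 mod 256 = 233 → 63 e9.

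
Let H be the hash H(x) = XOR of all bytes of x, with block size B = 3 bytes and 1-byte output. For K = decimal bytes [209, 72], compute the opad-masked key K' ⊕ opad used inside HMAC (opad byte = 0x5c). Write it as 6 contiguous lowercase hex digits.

8d145c

Key decimal bytes [209, 72] = d1 48 is 2 bytes ≤ B = 3; zero-pad to 3 bytes: K' = d1 48 00.
XOR each byte with 0x5c: d1⊕5c=8d, 48⊕5c=14, 00⊕5c=5c.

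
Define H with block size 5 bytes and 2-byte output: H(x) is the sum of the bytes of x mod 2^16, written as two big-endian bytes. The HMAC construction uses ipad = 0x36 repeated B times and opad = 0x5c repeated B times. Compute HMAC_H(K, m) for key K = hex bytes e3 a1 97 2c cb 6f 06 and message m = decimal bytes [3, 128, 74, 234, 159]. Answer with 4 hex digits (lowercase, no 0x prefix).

Key hex bytes e3 a1 97 2c cb 6f 06 is 7 bytes > B = 5, so hash it first: H(key) = 03 87, then zero-pad to 5 bytes: K' = 03 87 00 00 00.
K' ⊕ ipad = 35 b1 36 36 36.  K' ⊕ opad = 5f db 5c 5c 5c.
Inner input = (K'⊕ipad) ∥ m = 35 b1 36 36 36 ∥ 03 80 4a ea 9f.
Inner hash: sum = 53+177+54+54+54+3+128+74+234+159 = 990 → 03 de.
Outer input = (K'⊕opad) ∥ inner = 5f db 5c 5c 5c ∥ 03 de.
Outer hash (tag): sum = 95+219+92+92+92+3+222 = 815 → 03 2f.

032f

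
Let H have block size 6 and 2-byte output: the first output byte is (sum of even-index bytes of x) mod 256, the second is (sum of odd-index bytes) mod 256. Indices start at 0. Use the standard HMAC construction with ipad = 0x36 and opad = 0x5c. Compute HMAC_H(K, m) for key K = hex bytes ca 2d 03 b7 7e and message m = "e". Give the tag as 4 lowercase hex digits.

f58a

Key hex bytes ca 2d 03 b7 7e is 5 bytes ≤ B = 6; zero-pad to 6 bytes: K' = ca 2d 03 b7 7e 00.
K' ⊕ ipad = fc 1b 35 81 48 36.  K' ⊕ opad = 96 71 5f eb 22 5c.
Inner input = (K'⊕ipad) ∥ m = fc 1b 35 81 48 36 ∥ 65.
Inner hash: even-index sum = 478 mod 256 = 222; odd-index sum = 210 mod 256 = 210 → de d2.
Outer input = (K'⊕opad) ∥ inner = 96 71 5f eb 22 5c ∥ de d2.
Outer hash (tag): even-index sum = 501 mod 256 = 245; odd-index sum = 650 mod 256 = 138 → f5 8a.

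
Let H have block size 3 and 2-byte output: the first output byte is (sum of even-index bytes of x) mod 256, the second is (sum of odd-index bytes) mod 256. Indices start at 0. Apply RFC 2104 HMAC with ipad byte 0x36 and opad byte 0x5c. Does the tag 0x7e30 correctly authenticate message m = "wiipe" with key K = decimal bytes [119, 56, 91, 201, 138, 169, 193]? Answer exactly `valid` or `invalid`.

valid

Key decimal bytes [119, 56, 91, 201, 138, 169, 193] = 77 38 5b c9 8a a9 c1 is 7 bytes > B = 3, so hash it first: H(key) = 1d aa, then zero-pad to 3 bytes: K' = 1d aa 00.
K' ⊕ ipad = 2b 9c 36; K' ⊕ opad = 41 f6 5c.
Inner hash: even-index sum = 314 mod 256 = 58; odd-index sum = 481 mod 256 = 225 → 3a e1.
Outer hash (recomputed tag): even-index sum = 382 mod 256 = 126; odd-index sum = 304 mod 256 = 48 → 7e 30.
Recomputed tag = 7e30; claimed = 7e30 → match.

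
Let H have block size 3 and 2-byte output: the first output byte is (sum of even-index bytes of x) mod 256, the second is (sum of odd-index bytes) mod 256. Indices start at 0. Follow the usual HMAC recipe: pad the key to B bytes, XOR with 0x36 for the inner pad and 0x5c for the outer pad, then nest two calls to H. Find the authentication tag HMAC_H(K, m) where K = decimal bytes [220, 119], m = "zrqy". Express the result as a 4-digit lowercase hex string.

Key decimal bytes [220, 119] = dc 77 is 2 bytes ≤ B = 3; zero-pad to 3 bytes: K' = dc 77 00.
K' ⊕ ipad = ea 41 36.  K' ⊕ opad = 80 2b 5c.
Inner input = (K'⊕ipad) ∥ m = ea 41 36 ∥ 7a 72 71 79.
Inner hash: even-index sum = 523 mod 256 = 11; odd-index sum = 300 mod 256 = 44 → 0b 2c.
Outer input = (K'⊕opad) ∥ inner = 80 2b 5c ∥ 0b 2c.
Outer hash (tag): even-index sum = 264 mod 256 = 8; odd-index sum = 54 mod 256 = 54 → 08 36.

0836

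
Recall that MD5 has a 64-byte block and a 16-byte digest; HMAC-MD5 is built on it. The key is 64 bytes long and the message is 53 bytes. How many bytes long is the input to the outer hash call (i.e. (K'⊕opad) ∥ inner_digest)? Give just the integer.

80

Key is 64 ≤ 64 bytes, zero-padded: |K'| = 64.
Outer input = (K'⊕opad) ∥ H(inner) → 64 + 16 = 80 bytes.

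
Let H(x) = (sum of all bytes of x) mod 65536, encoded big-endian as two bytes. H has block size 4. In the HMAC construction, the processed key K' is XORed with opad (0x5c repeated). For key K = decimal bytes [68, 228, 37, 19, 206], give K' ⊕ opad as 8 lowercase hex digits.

5e725c5c

Key decimal bytes [68, 228, 37, 19, 206] = 44 e4 25 13 ce is 5 bytes > B = 4, so hash it first: H(key) = 02 2e, then zero-pad to 4 bytes: K' = 02 2e 00 00.
XOR each byte with 0x5c: 02⊕5c=5e, 2e⊕5c=72, 00⊕5c=5c, 00⊕5c=5c.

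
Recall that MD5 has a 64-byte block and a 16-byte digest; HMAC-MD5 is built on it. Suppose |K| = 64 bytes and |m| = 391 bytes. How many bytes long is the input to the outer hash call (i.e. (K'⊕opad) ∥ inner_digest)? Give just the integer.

80

Key is 64 ≤ 64 bytes, zero-padded: |K'| = 64.
Outer input = (K'⊕opad) ∥ H(inner) → 64 + 16 = 80 bytes.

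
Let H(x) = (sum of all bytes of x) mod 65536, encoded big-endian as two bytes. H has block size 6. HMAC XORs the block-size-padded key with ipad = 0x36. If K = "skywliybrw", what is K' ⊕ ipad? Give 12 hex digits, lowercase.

Key "skywliybrw" = 73 6b 79 77 6c 69 79 62 72 77 is 10 bytes > B = 6, so hash it first: H(key) = 04 67, then zero-pad to 6 bytes: K' = 04 67 00 00 00 00.
XOR each byte with 0x36: 04⊕36=32, 67⊕36=51, 00⊕36=36, 00⊕36=36, 00⊕36=36, 00⊕36=36.

325136363636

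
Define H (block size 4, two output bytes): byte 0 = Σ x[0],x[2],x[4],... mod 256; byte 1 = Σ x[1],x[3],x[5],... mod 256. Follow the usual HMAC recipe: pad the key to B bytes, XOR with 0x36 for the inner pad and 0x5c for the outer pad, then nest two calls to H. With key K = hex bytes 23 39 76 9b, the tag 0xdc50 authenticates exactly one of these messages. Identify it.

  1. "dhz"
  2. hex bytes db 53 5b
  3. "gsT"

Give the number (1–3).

1

Key hex bytes 23 39 76 9b is exactly B = 4 bytes: K' = 23 39 76 9b.
K' ⊕ ipad = 15 0f 40 ad; K' ⊕ opad = 7f 65 2a c7.
m1: inner = H(15 0f 40 ad 64 68 7a) = 33 24; tag = H(7f 65 2a c7 33 24) = dc50 ← matches
m2: inner = H(15 0f 40 ad db 53 5b) = 8b 0f; tag = H(7f 65 2a c7 8b 0f) = 343b
m3: inner = H(15 0f 40 ad 67 73 54) = 10 2f; tag = H(7f 65 2a c7 10 2f) = b95b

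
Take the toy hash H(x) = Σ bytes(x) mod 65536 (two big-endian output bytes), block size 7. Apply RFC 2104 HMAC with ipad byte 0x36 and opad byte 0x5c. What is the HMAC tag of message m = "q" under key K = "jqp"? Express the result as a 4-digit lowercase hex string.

0233

Key "jqp" = 6a 71 70 is 3 bytes ≤ B = 7; zero-pad to 7 bytes: K' = 6a 71 70 00 00 00 00.
K' ⊕ ipad = 5c 47 46 36 36 36 36.  K' ⊕ opad = 36 2d 2c 5c 5c 5c 5c.
Inner input = (K'⊕ipad) ∥ m = 5c 47 46 36 36 36 36 ∥ 71.
Inner hash: sum = 92+71+70+54+54+54+54+113 = 562 → 02 32.
Outer input = (K'⊕opad) ∥ inner = 36 2d 2c 5c 5c 5c 5c ∥ 02 32.
Outer hash (tag): sum = 54+45+44+92+92+92+92+2+50 = 563 → 02 33.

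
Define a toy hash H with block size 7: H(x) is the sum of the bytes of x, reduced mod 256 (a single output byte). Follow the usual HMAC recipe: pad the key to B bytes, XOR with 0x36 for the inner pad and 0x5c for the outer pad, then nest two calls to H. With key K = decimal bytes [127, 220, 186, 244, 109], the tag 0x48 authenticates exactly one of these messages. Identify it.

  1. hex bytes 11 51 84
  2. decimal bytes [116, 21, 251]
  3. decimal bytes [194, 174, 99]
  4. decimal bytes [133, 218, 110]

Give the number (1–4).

1

Key decimal bytes [127, 220, 186, 244, 109] = 7f dc ba f4 6d is 5 bytes ≤ B = 7; zero-pad to 7 bytes: K' = 7f dc ba f4 6d 00 00.
K' ⊕ ipad = 49 ea 8c c2 5b 36 36; K' ⊕ opad = 23 80 e6 a8 31 5c 5c.
m1: inner = H(49 ea 8c c2 5b 36 36 11 51 84) = 2e; tag = H(23 80 e6 a8 31 5c 5c 2e) = 48 ← matches
m2: inner = H(49 ea 8c c2 5b 36 36 74 15 fb) = cc; tag = H(23 80 e6 a8 31 5c 5c cc) = e6
m3: inner = H(49 ea 8c c2 5b 36 36 c2 ae 63) = 1b; tag = H(23 80 e6 a8 31 5c 5c 1b) = 35
m4: inner = H(49 ea 8c c2 5b 36 36 85 da 6e) = 15; tag = H(23 80 e6 a8 31 5c 5c 15) = 2f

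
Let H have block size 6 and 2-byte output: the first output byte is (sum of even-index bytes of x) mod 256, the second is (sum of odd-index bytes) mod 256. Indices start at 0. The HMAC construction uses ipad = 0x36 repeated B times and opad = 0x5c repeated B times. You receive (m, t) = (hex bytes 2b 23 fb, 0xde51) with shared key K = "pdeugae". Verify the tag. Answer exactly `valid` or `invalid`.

invalid

Key "pdeugae" = 70 64 65 75 67 61 65 is 7 bytes > B = 6, so hash it first: H(key) = a1 3a, then zero-pad to 6 bytes: K' = a1 3a 00 00 00 00.
K' ⊕ ipad = 97 0c 36 36 36 36; K' ⊕ opad = fd 66 5c 5c 5c 5c.
Inner hash: even-index sum = 553 mod 256 = 41; odd-index sum = 155 mod 256 = 155 → 29 9b.
Outer hash (recomputed tag): even-index sum = 478 mod 256 = 222; odd-index sum = 441 mod 256 = 185 → de b9.
Recomputed tag = deb9; claimed = de51 → mismatch.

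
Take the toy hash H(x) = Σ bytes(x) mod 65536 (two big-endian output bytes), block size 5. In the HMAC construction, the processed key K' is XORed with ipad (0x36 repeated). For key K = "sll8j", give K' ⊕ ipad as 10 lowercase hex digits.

455a5a0e5c

Key "sll8j" = 73 6c 6c 38 6a is exactly B = 5 bytes: K' = 73 6c 6c 38 6a.
XOR each byte with 0x36: 73⊕36=45, 6c⊕36=5a, 6c⊕36=5a, 38⊕36=0e, 6a⊕36=5c.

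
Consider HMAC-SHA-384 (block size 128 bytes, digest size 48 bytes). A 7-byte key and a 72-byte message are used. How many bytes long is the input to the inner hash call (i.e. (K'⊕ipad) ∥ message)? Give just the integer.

Key is 7 ≤ 128 bytes, zero-padded: |K'| = 128.
Inner input = (K'⊕ipad) ∥ m → 128 + 72 = 200 bytes.

200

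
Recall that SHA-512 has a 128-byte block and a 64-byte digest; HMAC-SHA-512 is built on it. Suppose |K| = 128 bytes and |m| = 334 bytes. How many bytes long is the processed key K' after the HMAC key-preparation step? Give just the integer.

Key is 128 ≤ 128 bytes, zero-padded: |K'| = 128.

128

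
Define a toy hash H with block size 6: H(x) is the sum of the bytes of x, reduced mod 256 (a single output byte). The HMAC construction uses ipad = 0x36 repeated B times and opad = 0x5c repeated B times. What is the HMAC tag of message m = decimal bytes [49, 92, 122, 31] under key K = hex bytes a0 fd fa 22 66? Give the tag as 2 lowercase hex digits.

44

Key hex bytes a0 fd fa 22 66 is 5 bytes ≤ B = 6; zero-pad to 6 bytes: K' = a0 fd fa 22 66 00.
K' ⊕ ipad = 96 cb cc 14 50 36.  K' ⊕ opad = fc a1 a6 7e 3a 5c.
Inner input = (K'⊕ipad) ∥ m = 96 cb cc 14 50 36 ∥ 31 5c 7a 1f.
Inner hash: sum = 150+203+204+20+80+54+49+92+122+31 = 1005; mod 256 = 237 → ed.
Outer input = (K'⊕opad) ∥ inner = fc a1 a6 7e 3a 5c ∥ ed.
Outer hash (tag): sum = 252+161+166+126+58+92+237 = 1092; mod 256 = 68 → 44.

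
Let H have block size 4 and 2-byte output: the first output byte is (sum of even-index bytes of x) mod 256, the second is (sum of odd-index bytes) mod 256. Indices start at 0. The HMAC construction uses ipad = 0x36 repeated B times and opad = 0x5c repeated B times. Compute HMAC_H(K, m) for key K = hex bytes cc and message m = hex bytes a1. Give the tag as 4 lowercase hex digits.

Key hex bytes cc is 1 byte ≤ B = 4; zero-pad to 4 bytes: K' = cc 00 00 00.
K' ⊕ ipad = fa 36 36 36.  K' ⊕ opad = 90 5c 5c 5c.
Inner input = (K'⊕ipad) ∥ m = fa 36 36 36 ∥ a1.
Inner hash: even-index sum = 465 mod 256 = 209; odd-index sum = 108 mod 256 = 108 → d1 6c.
Outer input = (K'⊕opad) ∥ inner = 90 5c 5c 5c ∥ d1 6c.
Outer hash (tag): even-index sum = 445 mod 256 = 189; odd-index sum = 292 mod 256 = 36 → bd 24.

bd24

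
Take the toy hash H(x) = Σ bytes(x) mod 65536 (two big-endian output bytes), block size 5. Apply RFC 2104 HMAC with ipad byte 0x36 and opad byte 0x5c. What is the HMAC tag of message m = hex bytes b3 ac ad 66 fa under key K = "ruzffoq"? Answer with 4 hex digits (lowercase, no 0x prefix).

0246

Key "ruzffoq" = 72 75 7a 66 66 6f 71 is 7 bytes > B = 5, so hash it first: H(key) = 03 0d, then zero-pad to 5 bytes: K' = 03 0d 00 00 00.
K' ⊕ ipad = 35 3b 36 36 36.  K' ⊕ opad = 5f 51 5c 5c 5c.
Inner input = (K'⊕ipad) ∥ m = 35 3b 36 36 36 ∥ b3 ac ad 66 fa.
Inner hash: sum = 53+59+54+54+54+179+172+173+102+250 = 1150 → 04 7e.
Outer input = (K'⊕opad) ∥ inner = 5f 51 5c 5c 5c ∥ 04 7e.
Outer hash (tag): sum = 95+81+92+92+92+4+126 = 582 → 02 46.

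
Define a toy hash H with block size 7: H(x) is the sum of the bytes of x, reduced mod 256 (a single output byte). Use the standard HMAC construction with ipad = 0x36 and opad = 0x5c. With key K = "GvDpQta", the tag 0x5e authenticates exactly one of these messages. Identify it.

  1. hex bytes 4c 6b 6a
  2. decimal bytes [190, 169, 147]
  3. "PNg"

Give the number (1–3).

2

Key "GvDpQta" = 47 76 44 70 51 74 61 is exactly B = 7 bytes: K' = 47 76 44 70 51 74 61.
K' ⊕ ipad = 71 40 72 46 67 42 57; K' ⊕ opad = 1b 2a 18 2c 0d 28 3d.
m1: inner = H(71 40 72 46 67 42 57 4c 6b 6a) = 8a; tag = H(1b 2a 18 2c 0d 28 3d 8a) = 85
m2: inner = H(71 40 72 46 67 42 57 be a9 93) = 63; tag = H(1b 2a 18 2c 0d 28 3d 63) = 5e ← matches
m3: inner = H(71 40 72 46 67 42 57 50 4e 67) = 6e; tag = H(1b 2a 18 2c 0d 28 3d 6e) = 69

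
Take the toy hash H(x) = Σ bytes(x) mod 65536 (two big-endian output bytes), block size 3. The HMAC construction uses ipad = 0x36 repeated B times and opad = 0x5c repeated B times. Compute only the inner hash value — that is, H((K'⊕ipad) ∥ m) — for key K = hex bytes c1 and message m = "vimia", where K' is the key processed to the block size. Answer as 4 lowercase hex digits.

Key hex bytes c1 is 1 byte ≤ B = 3; zero-pad to 3 bytes: K' = c1 00 00.
K' ⊕ ipad = f7 36 36.
Inner input = f7 36 36 ∥ 76 69 6d 69 61.
Inner hash: sum = 247+54+54+118+105+109+105+97 = 889 → 03 79.

0379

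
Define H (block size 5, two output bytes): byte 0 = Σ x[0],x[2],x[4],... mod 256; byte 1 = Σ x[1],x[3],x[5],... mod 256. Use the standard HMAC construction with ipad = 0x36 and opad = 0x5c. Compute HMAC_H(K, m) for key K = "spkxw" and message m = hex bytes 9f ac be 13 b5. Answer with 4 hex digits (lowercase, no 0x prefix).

37f2

Key "spkxw" = 73 70 6b 78 77 is exactly B = 5 bytes: K' = 73 70 6b 78 77.
K' ⊕ ipad = 45 46 5d 4e 41.  K' ⊕ opad = 2f 2c 37 24 2b.
Inner input = (K'⊕ipad) ∥ m = 45 46 5d 4e 41 ∥ 9f ac be 13 b5.
Inner hash: even-index sum = 418 mod 256 = 162; odd-index sum = 678 mod 256 = 166 → a2 a6.
Outer input = (K'⊕opad) ∥ inner = 2f 2c 37 24 2b ∥ a2 a6.
Outer hash (tag): even-index sum = 311 mod 256 = 55; odd-index sum = 242 mod 256 = 242 → 37 f2.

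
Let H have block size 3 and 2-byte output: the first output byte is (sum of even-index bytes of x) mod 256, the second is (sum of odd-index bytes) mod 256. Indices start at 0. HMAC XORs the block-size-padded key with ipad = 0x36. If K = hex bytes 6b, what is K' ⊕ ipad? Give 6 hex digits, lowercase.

5d3636

Key hex bytes 6b is 1 byte ≤ B = 3; zero-pad to 3 bytes: K' = 6b 00 00.
XOR each byte with 0x36: 6b⊕36=5d, 00⊕36=36, 00⊕36=36.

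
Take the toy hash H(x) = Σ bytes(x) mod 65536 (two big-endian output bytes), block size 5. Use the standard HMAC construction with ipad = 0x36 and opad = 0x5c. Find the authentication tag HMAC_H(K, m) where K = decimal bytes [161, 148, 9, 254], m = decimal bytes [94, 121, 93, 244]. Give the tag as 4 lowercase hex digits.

03ba

Key decimal bytes [161, 148, 9, 254] = a1 94 09 fe is 4 bytes ≤ B = 5; zero-pad to 5 bytes: K' = a1 94 09 fe 00.
K' ⊕ ipad = 97 a2 3f c8 36.  K' ⊕ opad = fd c8 55 a2 5c.
Inner input = (K'⊕ipad) ∥ m = 97 a2 3f c8 36 ∥ 5e 79 5d f4.
Inner hash: sum = 151+162+63+200+54+94+121+93+244 = 1182 → 04 9e.
Outer input = (K'⊕opad) ∥ inner = fd c8 55 a2 5c ∥ 04 9e.
Outer hash (tag): sum = 253+200+85+162+92+4+158 = 954 → 03 ba.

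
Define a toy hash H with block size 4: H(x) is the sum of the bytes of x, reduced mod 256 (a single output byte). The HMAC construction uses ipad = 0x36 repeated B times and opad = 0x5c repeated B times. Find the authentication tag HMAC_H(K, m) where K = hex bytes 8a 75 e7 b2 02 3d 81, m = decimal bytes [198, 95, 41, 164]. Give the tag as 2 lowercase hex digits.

Key hex bytes 8a 75 e7 b2 02 3d 81 is 7 bytes > B = 4, so hash it first: H(key) = 58, then zero-pad to 4 bytes: K' = 58 00 00 00.
K' ⊕ ipad = 6e 36 36 36.  K' ⊕ opad = 04 5c 5c 5c.
Inner input = (K'⊕ipad) ∥ m = 6e 36 36 36 ∥ c6 5f 29 a4.
Inner hash: sum = 110+54+54+54+198+95+41+164 = 770; mod 256 = 2 → 02.
Outer input = (K'⊕opad) ∥ inner = 04 5c 5c 5c ∥ 02.
Outer hash (tag): sum = 4+92+92+92+2 = 282; mod 256 = 26 → 1a.

1a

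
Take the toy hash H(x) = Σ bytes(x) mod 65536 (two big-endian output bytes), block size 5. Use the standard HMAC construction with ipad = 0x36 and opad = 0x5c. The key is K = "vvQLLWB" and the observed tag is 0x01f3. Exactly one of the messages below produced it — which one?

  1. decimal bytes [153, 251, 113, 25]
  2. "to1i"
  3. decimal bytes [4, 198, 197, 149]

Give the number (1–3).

1

Key "vvQLLWB" = 76 76 51 4c 4c 57 42 is 7 bytes > B = 5, so hash it first: H(key) = 02 6e, then zero-pad to 5 bytes: K' = 02 6e 00 00 00.
K' ⊕ ipad = 34 58 36 36 36; K' ⊕ opad = 5e 32 5c 5c 5c.
m1: inner = H(34 58 36 36 36 99 fb 71 19) = 03 4c; tag = H(5e 32 5c 5c 5c 03 4c) = 01f3 ← matches
m2: inner = H(34 58 36 36 36 74 6f 31 69) = 02 ab; tag = H(5e 32 5c 5c 5c 02 ab) = 0251
m3: inner = H(34 58 36 36 36 04 c6 c5 95) = 03 52; tag = H(5e 32 5c 5c 5c 03 52) = 01f9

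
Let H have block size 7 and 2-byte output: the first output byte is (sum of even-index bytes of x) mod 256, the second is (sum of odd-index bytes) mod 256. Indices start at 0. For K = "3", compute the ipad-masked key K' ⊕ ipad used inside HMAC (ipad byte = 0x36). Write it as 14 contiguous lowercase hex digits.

Key "3" = 33 is 1 byte ≤ B = 7; zero-pad to 7 bytes: K' = 33 00 00 00 00 00 00.
XOR each byte with 0x36: 33⊕36=05, 00⊕36=36, 00⊕36=36, 00⊕36=36, 00⊕36=36, 00⊕36=36, 00⊕36=36.

05363636363636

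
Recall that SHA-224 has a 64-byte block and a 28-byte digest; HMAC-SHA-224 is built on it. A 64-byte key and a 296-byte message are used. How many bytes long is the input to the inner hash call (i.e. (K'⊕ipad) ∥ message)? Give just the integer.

Key is 64 ≤ 64 bytes, zero-padded: |K'| = 64.
Inner input = (K'⊕ipad) ∥ m → 64 + 296 = 360 bytes.

360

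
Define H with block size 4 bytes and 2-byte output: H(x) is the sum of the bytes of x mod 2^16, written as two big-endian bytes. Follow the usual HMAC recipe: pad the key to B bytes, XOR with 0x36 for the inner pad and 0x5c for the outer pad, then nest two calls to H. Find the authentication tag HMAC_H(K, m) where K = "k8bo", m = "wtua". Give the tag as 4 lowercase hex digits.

Key "k8bo" = 6b 38 62 6f is exactly B = 4 bytes: K' = 6b 38 62 6f.
K' ⊕ ipad = 5d 0e 54 59.  K' ⊕ opad = 37 64 3e 33.
Inner input = (K'⊕ipad) ∥ m = 5d 0e 54 59 ∥ 77 74 75 61.
Inner hash: sum = 93+14+84+89+119+116+117+97 = 729 → 02 d9.
Outer input = (K'⊕opad) ∥ inner = 37 64 3e 33 ∥ 02 d9.
Outer hash (tag): sum = 55+100+62+51+2+217 = 487 → 01 e7.

01e7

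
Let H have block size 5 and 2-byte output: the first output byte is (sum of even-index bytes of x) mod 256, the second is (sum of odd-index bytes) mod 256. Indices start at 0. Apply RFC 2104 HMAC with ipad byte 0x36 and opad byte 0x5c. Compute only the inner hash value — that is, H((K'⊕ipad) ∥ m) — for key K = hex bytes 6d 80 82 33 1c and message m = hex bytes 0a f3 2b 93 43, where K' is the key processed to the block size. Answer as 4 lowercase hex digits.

Key hex bytes 6d 80 82 33 1c is exactly B = 5 bytes: K' = 6d 80 82 33 1c.
K' ⊕ ipad = 5b b6 b4 05 2a.
Inner input = 5b b6 b4 05 2a ∥ 0a f3 2b 93 43.
Inner hash: even-index sum = 703 mod 256 = 191; odd-index sum = 307 mod 256 = 51 → bf 33.

bf33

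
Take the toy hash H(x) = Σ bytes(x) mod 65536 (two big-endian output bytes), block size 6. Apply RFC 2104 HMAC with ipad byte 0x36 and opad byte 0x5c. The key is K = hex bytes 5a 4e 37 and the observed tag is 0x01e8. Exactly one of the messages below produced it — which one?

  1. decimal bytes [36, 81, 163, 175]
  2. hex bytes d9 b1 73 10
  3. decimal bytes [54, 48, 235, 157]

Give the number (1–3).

1

Key hex bytes 5a 4e 37 is 3 bytes ≤ B = 6; zero-pad to 6 bytes: K' = 5a 4e 37 00 00 00.
K' ⊕ ipad = 6c 78 01 36 36 36; K' ⊕ opad = 06 12 6b 5c 5c 5c.
m1: inner = H(6c 78 01 36 36 36 24 51 a3 af) = 03 4e; tag = H(06 12 6b 5c 5c 5c 03 4e) = 01e8 ← matches
m2: inner = H(6c 78 01 36 36 36 d9 b1 73 10) = 03 94; tag = H(06 12 6b 5c 5c 5c 03 94) = 022e
m3: inner = H(6c 78 01 36 36 36 36 30 eb 9d) = 03 75; tag = H(06 12 6b 5c 5c 5c 03 75) = 020f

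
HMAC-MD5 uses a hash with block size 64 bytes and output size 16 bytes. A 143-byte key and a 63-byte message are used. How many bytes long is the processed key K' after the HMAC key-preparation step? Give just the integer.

64

Key is 143 > 64 bytes, so it is hashed to 16 bytes then zero-padded to 64: |K'| = 64.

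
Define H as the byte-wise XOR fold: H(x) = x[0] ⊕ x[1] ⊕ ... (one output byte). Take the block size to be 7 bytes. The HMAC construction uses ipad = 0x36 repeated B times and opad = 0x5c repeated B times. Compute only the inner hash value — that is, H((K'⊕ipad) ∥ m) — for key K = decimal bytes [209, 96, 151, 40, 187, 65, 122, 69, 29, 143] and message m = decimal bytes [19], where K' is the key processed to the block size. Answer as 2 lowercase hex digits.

Key decimal bytes [209, 96, 151, 40, 187, 65, 122, 69, 29, 143] = d1 60 97 28 bb 41 7a 45 1d 8f is 10 bytes > B = 7, so hash it first: H(key) = 59, then zero-pad to 7 bytes: K' = 59 00 00 00 00 00 00.
K' ⊕ ipad = 6f 36 36 36 36 36 36.
Inner input = 6f 36 36 36 36 36 36 ∥ 13.
Inner hash: XOR 6f⊕36⊕36⊕36⊕36⊕36⊕36⊕13 = 7c.

7c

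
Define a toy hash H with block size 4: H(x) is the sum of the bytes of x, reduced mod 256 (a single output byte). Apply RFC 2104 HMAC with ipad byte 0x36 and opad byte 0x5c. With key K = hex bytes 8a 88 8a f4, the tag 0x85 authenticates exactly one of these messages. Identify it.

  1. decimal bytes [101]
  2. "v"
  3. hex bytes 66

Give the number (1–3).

Key hex bytes 8a 88 8a f4 is exactly B = 4 bytes: K' = 8a 88 8a f4.
K' ⊕ ipad = bc be bc c2; K' ⊕ opad = d6 d4 d6 a8.
m1: inner = H(bc be bc c2 65) = 5d; tag = H(d6 d4 d6 a8 5d) = 85 ← matches
m2: inner = H(bc be bc c2 76) = 6e; tag = H(d6 d4 d6 a8 6e) = 96
m3: inner = H(bc be bc c2 66) = 5e; tag = H(d6 d4 d6 a8 5e) = 86

1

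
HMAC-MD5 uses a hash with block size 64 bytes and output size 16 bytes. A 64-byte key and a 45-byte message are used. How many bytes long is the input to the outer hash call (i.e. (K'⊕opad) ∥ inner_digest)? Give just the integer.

Key is 64 ≤ 64 bytes, zero-padded: |K'| = 64.
Outer input = (K'⊕opad) ∥ H(inner) → 64 + 16 = 80 bytes.

80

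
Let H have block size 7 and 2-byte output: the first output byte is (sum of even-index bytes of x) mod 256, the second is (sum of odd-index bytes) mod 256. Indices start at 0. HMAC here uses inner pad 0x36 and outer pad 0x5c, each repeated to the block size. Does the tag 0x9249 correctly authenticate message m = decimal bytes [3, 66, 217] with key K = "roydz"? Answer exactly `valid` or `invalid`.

Key "roydz" = 72 6f 79 64 7a is 5 bytes ≤ B = 7; zero-pad to 7 bytes: K' = 72 6f 79 64 7a 00 00.
K' ⊕ ipad = 44 59 4f 52 4c 36 36; K' ⊕ opad = 2e 33 25 38 26 5c 5c.
Inner hash: even-index sum = 343 mod 256 = 87; odd-index sum = 445 mod 256 = 189 → 57 bd.
Outer hash (recomputed tag): even-index sum = 402 mod 256 = 146; odd-index sum = 286 mod 256 = 30 → 92 1e.
Recomputed tag = 921e; claimed = 9249 → mismatch.

invalid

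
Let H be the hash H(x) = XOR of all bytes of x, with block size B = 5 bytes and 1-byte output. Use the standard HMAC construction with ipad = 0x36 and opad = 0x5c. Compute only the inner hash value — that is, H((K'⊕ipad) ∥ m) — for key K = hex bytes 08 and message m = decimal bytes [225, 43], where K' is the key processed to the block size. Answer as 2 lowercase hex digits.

f4

Key hex bytes 08 is 1 byte ≤ B = 5; zero-pad to 5 bytes: K' = 08 00 00 00 00.
K' ⊕ ipad = 3e 36 36 36 36.
Inner input = 3e 36 36 36 36 ∥ e1 2b.
Inner hash: XOR 3e⊕36⊕36⊕36⊕36⊕e1⊕2b = f4.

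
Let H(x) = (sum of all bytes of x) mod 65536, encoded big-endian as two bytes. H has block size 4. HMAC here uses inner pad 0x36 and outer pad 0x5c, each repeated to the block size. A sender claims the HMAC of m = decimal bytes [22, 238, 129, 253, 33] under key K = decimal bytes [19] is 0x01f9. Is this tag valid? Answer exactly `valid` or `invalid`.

invalid

Key decimal bytes [19] = 13 is 1 byte ≤ B = 4; zero-pad to 4 bytes: K' = 13 00 00 00.
K' ⊕ ipad = 25 36 36 36; K' ⊕ opad = 4f 5c 5c 5c.
Inner hash: sum = 37+54+54+54+22+238+129+253+33 = 874 → 03 6a.
Outer hash (recomputed tag): sum = 79+92+92+92+3+106 = 464 → 01 d0.
Recomputed tag = 01d0; claimed = 01f9 → mismatch.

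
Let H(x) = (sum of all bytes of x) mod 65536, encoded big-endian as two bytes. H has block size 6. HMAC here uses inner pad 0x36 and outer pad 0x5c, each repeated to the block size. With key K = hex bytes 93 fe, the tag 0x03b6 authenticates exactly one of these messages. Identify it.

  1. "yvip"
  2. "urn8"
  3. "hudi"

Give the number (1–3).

2

Key hex bytes 93 fe is 2 bytes ≤ B = 6; zero-pad to 6 bytes: K' = 93 fe 00 00 00 00.
K' ⊕ ipad = a5 c8 36 36 36 36; K' ⊕ opad = cf a2 5c 5c 5c 5c.
m1: inner = H(a5 c8 36 36 36 36 79 76 69 70) = 04 0d; tag = H(cf a2 5c 5c 5c 5c 04 0d) = 02f2
m2: inner = H(a5 c8 36 36 36 36 75 72 6e 38) = 03 d2; tag = H(cf a2 5c 5c 5c 5c 03 d2) = 03b6 ← matches
m3: inner = H(a5 c8 36 36 36 36 68 75 64 69) = 03 ef; tag = H(cf a2 5c 5c 5c 5c 03 ef) = 03d3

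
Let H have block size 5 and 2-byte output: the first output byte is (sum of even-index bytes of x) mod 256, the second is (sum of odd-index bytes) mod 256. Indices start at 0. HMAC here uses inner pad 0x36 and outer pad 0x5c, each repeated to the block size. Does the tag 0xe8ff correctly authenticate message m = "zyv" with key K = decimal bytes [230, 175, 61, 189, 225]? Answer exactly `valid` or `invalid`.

invalid

Key decimal bytes [230, 175, 61, 189, 225] = e6 af 3d bd e1 is exactly B = 5 bytes: K' = e6 af 3d bd e1.
K' ⊕ ipad = d0 99 0b 8b d7; K' ⊕ opad = ba f3 61 e1 bd.
Inner hash: even-index sum = 555 mod 256 = 43; odd-index sum = 532 mod 256 = 20 → 2b 14.
Outer hash (recomputed tag): even-index sum = 492 mod 256 = 236; odd-index sum = 511 mod 256 = 255 → ec ff.
Recomputed tag = ecff; claimed = e8ff → mismatch.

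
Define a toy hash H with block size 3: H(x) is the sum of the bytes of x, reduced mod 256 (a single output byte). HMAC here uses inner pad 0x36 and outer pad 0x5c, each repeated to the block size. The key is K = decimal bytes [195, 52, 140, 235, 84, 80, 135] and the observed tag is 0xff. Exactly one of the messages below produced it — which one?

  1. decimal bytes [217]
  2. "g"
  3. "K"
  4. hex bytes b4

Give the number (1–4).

2

Key decimal bytes [195, 52, 140, 235, 84, 80, 135] = c3 34 8c eb 54 50 87 is 7 bytes > B = 3, so hash it first: H(key) = 99, then zero-pad to 3 bytes: K' = 99 00 00.
K' ⊕ ipad = af 36 36; K' ⊕ opad = c5 5c 5c.
m1: inner = H(af 36 36 d9) = f4; tag = H(c5 5c 5c f4) = 71
m2: inner = H(af 36 36 67) = 82; tag = H(c5 5c 5c 82) = ff ← matches
m3: inner = H(af 36 36 4b) = 66; tag = H(c5 5c 5c 66) = e3
m4: inner = H(af 36 36 b4) = cf; tag = H(c5 5c 5c cf) = 4c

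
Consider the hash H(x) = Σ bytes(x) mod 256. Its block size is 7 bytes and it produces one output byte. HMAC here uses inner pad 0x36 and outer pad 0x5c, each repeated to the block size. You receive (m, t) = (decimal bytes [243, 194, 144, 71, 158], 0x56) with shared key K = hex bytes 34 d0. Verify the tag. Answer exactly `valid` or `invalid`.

invalid

Key hex bytes 34 d0 is 2 bytes ≤ B = 7; zero-pad to 7 bytes: K' = 34 d0 00 00 00 00 00.
K' ⊕ ipad = 02 e6 36 36 36 36 36; K' ⊕ opad = 68 8c 5c 5c 5c 5c 5c.
Inner hash: sum = 2+230+54+54+54+54+54+243+194+144+71+158 = 1312; mod 256 = 32 → 20.
Outer hash (recomputed tag): sum = 104+140+92+92+92+92+92+32 = 736; mod 256 = 224 → e0.
Recomputed tag = e0; claimed = 56 → mismatch.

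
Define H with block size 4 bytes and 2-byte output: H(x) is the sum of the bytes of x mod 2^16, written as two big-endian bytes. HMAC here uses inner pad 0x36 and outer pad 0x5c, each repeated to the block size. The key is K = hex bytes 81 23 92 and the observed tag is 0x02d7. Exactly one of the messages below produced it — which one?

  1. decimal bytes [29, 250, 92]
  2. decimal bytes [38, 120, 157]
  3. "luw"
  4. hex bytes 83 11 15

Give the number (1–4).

4

Key hex bytes 81 23 92 is 3 bytes ≤ B = 4; zero-pad to 4 bytes: K' = 81 23 92 00.
K' ⊕ ipad = b7 15 a4 36; K' ⊕ opad = dd 7f ce 5c.
m1: inner = H(b7 15 a4 36 1d fa 5c) = 03 19; tag = H(dd 7f ce 5c 03 19) = 02a2
m2: inner = H(b7 15 a4 36 26 78 9d) = 02 e1; tag = H(dd 7f ce 5c 02 e1) = 0369
m3: inner = H(b7 15 a4 36 6c 75 77) = 02 fe; tag = H(dd 7f ce 5c 02 fe) = 0386
m4: inner = H(b7 15 a4 36 83 11 15) = 02 4f; tag = H(dd 7f ce 5c 02 4f) = 02d7 ← matches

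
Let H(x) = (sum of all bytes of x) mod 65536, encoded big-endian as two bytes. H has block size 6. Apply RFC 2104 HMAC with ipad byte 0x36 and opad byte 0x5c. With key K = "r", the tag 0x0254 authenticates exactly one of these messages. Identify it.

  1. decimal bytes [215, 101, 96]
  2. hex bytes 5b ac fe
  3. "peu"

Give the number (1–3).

2

Key "r" = 72 is 1 byte ≤ B = 6; zero-pad to 6 bytes: K' = 72 00 00 00 00 00.
K' ⊕ ipad = 44 36 36 36 36 36; K' ⊕ opad = 2e 5c 5c 5c 5c 5c.
m1: inner = H(44 36 36 36 36 36 d7 65 60) = 02 ee; tag = H(2e 5c 5c 5c 5c 5c 02 ee) = 02ea
m2: inner = H(44 36 36 36 36 36 5b ac fe) = 03 57; tag = H(2e 5c 5c 5c 5c 5c 03 57) = 0254 ← matches
m3: inner = H(44 36 36 36 36 36 70 65 75) = 02 9c; tag = H(2e 5c 5c 5c 5c 5c 02 9c) = 0298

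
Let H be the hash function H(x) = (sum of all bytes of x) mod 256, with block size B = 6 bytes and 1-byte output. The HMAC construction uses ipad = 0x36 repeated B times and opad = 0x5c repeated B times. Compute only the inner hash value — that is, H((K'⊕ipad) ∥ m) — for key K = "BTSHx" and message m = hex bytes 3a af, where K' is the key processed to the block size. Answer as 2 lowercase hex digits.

26

Key "BTSHx" = 42 54 53 48 78 is 5 bytes ≤ B = 6; zero-pad to 6 bytes: K' = 42 54 53 48 78 00.
K' ⊕ ipad = 74 62 65 7e 4e 36.
Inner input = 74 62 65 7e 4e 36 ∥ 3a af.
Inner hash: sum = 116+98+101+126+78+54+58+175 = 806; mod 256 = 38 → 26.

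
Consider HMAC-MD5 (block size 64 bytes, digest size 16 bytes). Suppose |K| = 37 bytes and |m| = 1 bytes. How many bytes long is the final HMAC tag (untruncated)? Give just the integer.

16

The tag is one MD5 digest: 16 bytes.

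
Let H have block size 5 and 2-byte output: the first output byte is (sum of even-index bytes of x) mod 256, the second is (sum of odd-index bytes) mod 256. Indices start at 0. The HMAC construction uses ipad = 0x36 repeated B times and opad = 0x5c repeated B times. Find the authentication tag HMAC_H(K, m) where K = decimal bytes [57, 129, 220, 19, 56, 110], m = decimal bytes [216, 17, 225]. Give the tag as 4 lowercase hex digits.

Key decimal bytes [57, 129, 220, 19, 56, 110] = 39 81 dc 13 38 6e is 6 bytes > B = 5, so hash it first: H(key) = 4d 02, then zero-pad to 5 bytes: K' = 4d 02 00 00 00.
K' ⊕ ipad = 7b 34 36 36 36.  K' ⊕ opad = 11 5e 5c 5c 5c.
Inner input = (K'⊕ipad) ∥ m = 7b 34 36 36 36 ∥ d8 11 e1.
Inner hash: even-index sum = 248 mod 256 = 248; odd-index sum = 547 mod 256 = 35 → f8 23.
Outer input = (K'⊕opad) ∥ inner = 11 5e 5c 5c 5c ∥ f8 23.
Outer hash (tag): even-index sum = 236 mod 256 = 236; odd-index sum = 434 mod 256 = 178 → ec b2.

ecb2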